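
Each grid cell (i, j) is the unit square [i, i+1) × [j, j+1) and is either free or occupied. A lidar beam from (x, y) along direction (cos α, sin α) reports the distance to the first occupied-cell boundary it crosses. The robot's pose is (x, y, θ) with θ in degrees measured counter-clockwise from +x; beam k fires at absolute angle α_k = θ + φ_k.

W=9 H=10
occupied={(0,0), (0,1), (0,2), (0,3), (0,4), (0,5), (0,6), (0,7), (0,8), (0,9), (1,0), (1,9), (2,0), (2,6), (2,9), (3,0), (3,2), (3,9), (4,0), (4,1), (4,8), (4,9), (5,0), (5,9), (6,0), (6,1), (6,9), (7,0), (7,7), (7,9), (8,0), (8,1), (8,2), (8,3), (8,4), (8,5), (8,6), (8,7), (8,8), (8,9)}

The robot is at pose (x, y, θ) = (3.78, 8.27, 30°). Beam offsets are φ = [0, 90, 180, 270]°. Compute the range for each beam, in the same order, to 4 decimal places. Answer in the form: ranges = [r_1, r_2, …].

beam 1: φ=0°, α=30°
  cosα=0.8660 sinα=0.5000 | (3,8) | tMaxX 0.2540 tMaxY 1.4600 | tΔX 1.1547 tΔY 2.0000
    t=0.2540 [x] (4,8) — stop
  → r_1 = 0.2540
beam 2: φ=90°, α=120°
  cosα=-0.5000 sinα=0.8660 | (3,8) | tMaxX 1.5600 tMaxY 0.8429 | tΔX 2.0000 tΔY 1.1547
    t=0.8429 [y] (3,9) — stop
  → r_2 = 0.8429
beam 3: φ=180°, α=210°
  cosα=-0.8660 sinα=-0.5000 | (3,8) | tMaxX 0.9007 tMaxY 0.5400 | tΔX 1.1547 tΔY 2.0000
    t=0.5400 [y] (3,7)
    t=0.9007 [x] (2,7)
    t=2.0554 [x] (1,7)
    t=2.5400 [y] (1,6)
    t=3.2101 [x] (0,6) — stop
  → r_3 = 3.2101
beam 4: φ=270°, α=300°
  cosα=0.5000 sinα=-0.8660 | (3,8) | tMaxX 0.4400 tMaxY 0.3118 | tΔX 2.0000 tΔY 1.1547
    t=0.3118 [y] (3,7)
    t=0.4400 [x] (4,7)
    t=1.4665 [y] (4,6)
    t=2.4400 [x] (5,6)
    t=2.6212 [y] (5,5)
    t=3.7759 [y] (5,4)
    t=4.4400 [x] (6,4)
    t=4.9306 [y] (6,3)
    t=6.0853 [y] (6,2)
    t=6.4400 [x] (7,2)
    t=7.2400 [y] (7,1)
    t=8.3947 [y] (7,0) — stop
  → r_4 = 8.3947

ranges = [0.2540, 0.8429, 3.2101, 8.3947]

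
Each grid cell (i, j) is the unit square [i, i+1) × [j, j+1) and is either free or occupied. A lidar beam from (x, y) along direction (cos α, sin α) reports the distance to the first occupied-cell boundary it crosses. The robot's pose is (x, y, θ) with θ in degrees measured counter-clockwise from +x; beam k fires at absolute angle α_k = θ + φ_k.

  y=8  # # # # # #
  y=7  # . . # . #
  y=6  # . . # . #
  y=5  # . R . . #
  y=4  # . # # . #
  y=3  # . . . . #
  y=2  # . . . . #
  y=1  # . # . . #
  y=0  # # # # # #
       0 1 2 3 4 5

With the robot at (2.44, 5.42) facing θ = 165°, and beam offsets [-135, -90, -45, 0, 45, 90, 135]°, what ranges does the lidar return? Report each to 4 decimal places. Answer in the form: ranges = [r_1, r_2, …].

beam 1: φ=-135°, α=30°
  dir = (cos 30°, sin 30°) = (0.8660, 0.5000); from cell (2,5)
  next x-line at t=0.6466, next y-line at t=1.1600; Δt_x=1.1547, Δt_y=2.0000
    x: enter (3,5) at t=0.6466
    y: enter (3,6) at t=1.1600 ← occupied
  → r_1 = 1.1600
beam 2: φ=-90°, α=75°
  dir = (cos 75°, sin 75°) = (0.2588, 0.9659); from cell (2,5)
  next x-line at t=2.1637, next y-line at t=0.6005; Δt_x=3.8637, Δt_y=1.0353
    y: enter (2,6) at t=0.6005
    y: enter (2,7) at t=1.6357
    x: enter (3,7) at t=2.1637 ← occupied
  → r_2 = 2.1637
beam 3: φ=-45°, α=120°
  dir = (cos 120°, sin 120°) = (-0.5000, 0.8660); from cell (2,5)
  next x-line at t=0.8800, next y-line at t=0.6697; Δt_x=2.0000, Δt_y=1.1547
    y: enter (2,6) at t=0.6697
    x: enter (1,6) at t=0.8800
    y: enter (1,7) at t=1.8244
    x: enter (0,7) at t=2.8800 ← occupied
  → r_3 = 2.8800
beam 4: φ=0°, α=165°
  dir = (cos 165°, sin 165°) = (-0.9659, 0.2588); from cell (2,5)
  next x-line at t=0.4555, next y-line at t=2.2409; Δt_x=1.0353, Δt_y=3.8637
    x: enter (1,5) at t=0.4555
    x: enter (0,5) at t=1.4908 ← occupied
  → r_4 = 1.4908
beam 5: φ=45°, α=210°
  dir = (cos 210°, sin 210°) = (-0.8660, -0.5000); from cell (2,5)
  next x-line at t=0.5081, next y-line at t=0.8400; Δt_x=1.1547, Δt_y=2.0000
    x: enter (1,5) at t=0.5081
    y: enter (1,4) at t=0.8400
    x: enter (0,4) at t=1.6628 ← occupied
  → r_5 = 1.6628
beam 6: φ=90°, α=255°
  dir = (cos 255°, sin 255°) = (-0.2588, -0.9659); from cell (2,5)
  next x-line at t=1.7000, next y-line at t=0.4348; Δt_x=3.8637, Δt_y=1.0353
    y: enter (2,4) at t=0.4348 ← occupied
  → r_6 = 0.4348
beam 7: φ=135°, α=300°
  dir = (cos 300°, sin 300°) = (0.5000, -0.8660); from cell (2,5)
  next x-line at t=1.1200, next y-line at t=0.4850; Δt_x=2.0000, Δt_y=1.1547
    y: enter (2,4) at t=0.4850 ← occupied
  → r_7 = 0.4850

ranges = [1.1600, 2.1637, 2.8800, 1.4908, 1.6628, 0.4348, 0.4850]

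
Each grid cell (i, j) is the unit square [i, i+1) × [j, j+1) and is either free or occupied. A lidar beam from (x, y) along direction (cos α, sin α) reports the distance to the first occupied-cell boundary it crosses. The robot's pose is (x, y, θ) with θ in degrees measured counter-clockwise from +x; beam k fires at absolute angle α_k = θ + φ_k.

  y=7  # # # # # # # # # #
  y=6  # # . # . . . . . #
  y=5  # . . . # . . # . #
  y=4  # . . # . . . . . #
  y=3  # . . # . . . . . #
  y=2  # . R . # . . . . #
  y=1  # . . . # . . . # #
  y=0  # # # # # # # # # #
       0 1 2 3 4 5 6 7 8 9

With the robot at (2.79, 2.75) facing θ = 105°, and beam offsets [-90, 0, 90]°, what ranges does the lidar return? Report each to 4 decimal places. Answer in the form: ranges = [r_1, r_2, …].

beam 1: φ=-90°, α=15°
  d=(0.9659,0.2588)  start (2,2)  tX=0.2174 tY=0.9659  stride 1/|dx|=1.0353 1/|dy|=3.8637
    cross x-line → (3,2), t=0.2174
    cross y-line → (3,3), t=0.9659 (wall)
  → r_1 = 0.9659
beam 2: φ=0°, α=105°
  d=(-0.2588,0.9659)  start (2,2)  tX=3.0523 tY=0.2588  stride 1/|dx|=3.8637 1/|dy|=1.0353
    cross y-line → (2,3), t=0.2588
    cross y-line → (2,4), t=1.2941
    cross y-line → (2,5), t=2.3294
    cross x-line → (1,5), t=3.0523
    cross y-line → (1,6), t=3.3646 (wall)
  → r_2 = 3.3646
beam 3: φ=90°, α=195°
  d=(-0.9659,-0.2588)  start (2,2)  tX=0.8179 tY=2.8978  stride 1/|dx|=1.0353 1/|dy|=3.8637
    cross x-line → (1,2), t=0.8179
    cross x-line → (0,2), t=1.8531 (wall)
  → r_3 = 1.8531

ranges = [0.9659, 3.3646, 1.8531]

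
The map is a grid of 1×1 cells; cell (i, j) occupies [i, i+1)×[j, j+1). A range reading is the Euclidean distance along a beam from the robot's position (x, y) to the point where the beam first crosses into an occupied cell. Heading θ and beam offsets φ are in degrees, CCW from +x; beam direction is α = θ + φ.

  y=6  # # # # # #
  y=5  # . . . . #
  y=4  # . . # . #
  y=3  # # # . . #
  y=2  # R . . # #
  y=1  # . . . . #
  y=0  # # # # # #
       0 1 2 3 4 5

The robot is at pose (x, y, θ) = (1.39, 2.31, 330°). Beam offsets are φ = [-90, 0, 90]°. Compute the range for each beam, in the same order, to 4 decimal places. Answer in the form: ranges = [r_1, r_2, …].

beam 1: φ=-90°, α=240°
  d=(-0.5000,-0.8660)  start (1,2)  tX=0.7800 tY=0.3580  stride 1/|dx|=2.0000 1/|dy|=1.1547
    cross y-line → (1,1), t=0.3580
    cross x-line → (0,1), t=0.7800 (wall)
  → r_1 = 0.7800
beam 2: φ=0°, α=330°
  d=(0.8660,-0.5000)  start (1,2)  tX=0.7044 tY=0.6200  stride 1/|dx|=1.1547 1/|dy|=2.0000
    cross y-line → (1,1), t=0.6200
    cross x-line → (2,1), t=0.7044
    cross x-line → (3,1), t=1.8591
    cross y-line → (3,0), t=2.6200 (wall)
  → r_2 = 2.6200
beam 3: φ=90°, α=60°
  d=(0.5000,0.8660)  start (1,2)  tX=1.2200 tY=0.7967  stride 1/|dx|=2.0000 1/|dy|=1.1547
    cross y-line → (1,3), t=0.7967 (wall)
  → r_3 = 0.7967

ranges = [0.7800, 2.6200, 0.7967]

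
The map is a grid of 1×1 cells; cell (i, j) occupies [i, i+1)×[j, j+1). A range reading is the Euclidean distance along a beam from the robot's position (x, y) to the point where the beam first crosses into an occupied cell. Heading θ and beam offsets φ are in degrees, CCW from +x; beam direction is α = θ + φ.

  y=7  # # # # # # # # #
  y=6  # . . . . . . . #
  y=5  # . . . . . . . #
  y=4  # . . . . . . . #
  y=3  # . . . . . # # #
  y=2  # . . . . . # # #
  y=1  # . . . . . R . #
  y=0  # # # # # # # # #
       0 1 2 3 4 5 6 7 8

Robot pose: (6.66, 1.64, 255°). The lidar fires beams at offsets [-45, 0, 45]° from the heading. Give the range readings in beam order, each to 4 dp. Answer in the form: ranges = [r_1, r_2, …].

beam 1: φ=-45°, α=210°
  cosα=-0.8660 sinα=-0.5000 | (6,1) | tMaxX 0.7621 tMaxY 1.2800 | tΔX 1.1547 tΔY 2.0000
    t=0.7621 [x] (5,1)
    t=1.2800 [y] (5,0) — stop
  → r_1 = 1.2800
beam 2: φ=0°, α=255°
  cosα=-0.2588 sinα=-0.9659 | (6,1) | tMaxX 2.5500 tMaxY 0.6626 | tΔX 3.8637 tΔY 1.0353
    t=0.6626 [y] (6,0) — stop
  → r_2 = 0.6626
beam 3: φ=45°, α=300°
  cosα=0.5000 sinα=-0.8660 | (6,1) | tMaxX 0.6800 tMaxY 0.7390 | tΔX 2.0000 tΔY 1.1547
    t=0.6800 [x] (7,1)
    t=0.7390 [y] (7,0) — stop
  → r_3 = 0.7390

ranges = [1.2800, 0.6626, 0.7390]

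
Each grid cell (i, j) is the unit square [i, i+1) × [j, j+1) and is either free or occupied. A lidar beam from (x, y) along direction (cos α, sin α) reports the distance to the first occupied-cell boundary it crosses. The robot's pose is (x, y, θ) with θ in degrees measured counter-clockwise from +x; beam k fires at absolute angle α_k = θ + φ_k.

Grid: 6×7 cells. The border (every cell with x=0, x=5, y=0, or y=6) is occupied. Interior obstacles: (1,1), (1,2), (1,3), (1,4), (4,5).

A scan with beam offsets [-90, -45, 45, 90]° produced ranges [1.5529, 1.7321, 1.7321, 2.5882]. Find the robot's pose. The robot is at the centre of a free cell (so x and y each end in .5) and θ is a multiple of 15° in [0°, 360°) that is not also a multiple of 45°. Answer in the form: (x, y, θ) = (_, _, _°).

Enumerate (i+0.5, j+0.5, θ) over the 15 free cells and 16 admissible headings. For each, cast all 4 beams and compare to the given ranges.
  (3.5, 4.5, 345°): beam 1 = 3.6235 ≠ 1.5529 ✗
  (4.5, 3.5, 330°): beam 1 = 2.8868 ≠ 1.5529 ✗
  (3.5, 3.5, 210°): beam 1 = 2.8868 ≠ 1.5529 ✗
  (2.5, 2.5, 240°): beam 1 = 0.5774 ≠ 1.5529 ✗
  (3.5, 2.5, 120°): beam 1 = 1.7321 ≠ 1.5529 ✗
  …
  (3.5, 2.5, 345°): r_1=1.5529, r_2=1.7321, r_3=1.7321, r_4=2.5882 — all match ✓
No second candidate reproduces the full scan.

(x, y, θ) = (3.5, 2.5, 345°)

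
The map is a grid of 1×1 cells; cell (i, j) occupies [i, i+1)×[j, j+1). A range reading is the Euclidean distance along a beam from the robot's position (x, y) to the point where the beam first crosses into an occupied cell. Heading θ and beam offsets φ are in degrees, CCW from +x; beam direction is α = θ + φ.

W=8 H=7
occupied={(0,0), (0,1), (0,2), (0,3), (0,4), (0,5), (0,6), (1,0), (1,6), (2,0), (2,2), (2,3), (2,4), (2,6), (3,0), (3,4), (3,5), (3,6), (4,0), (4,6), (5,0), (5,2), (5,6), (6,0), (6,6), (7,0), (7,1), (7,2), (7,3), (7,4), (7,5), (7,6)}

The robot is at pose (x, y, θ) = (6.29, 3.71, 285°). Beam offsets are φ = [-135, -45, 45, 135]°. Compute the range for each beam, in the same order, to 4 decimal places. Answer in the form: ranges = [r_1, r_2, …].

ranges = [2.6443, 0.8198, 0.8198, 1.4200]

beam 1: φ=-135°, α=150°
  cosα=-0.8660 sinα=0.5000 | (6,3) | tMaxX 0.3349 tMaxY 0.5800 | tΔX 1.1547 tΔY 2.0000
    t=0.3349 [x] (5,3)
    t=0.5800 [y] (5,4)
    t=1.4896 [x] (4,4)
    t=2.5800 [y] (4,5)
    t=2.6443 [x] (3,5) — stop
  → r_1 = 2.6443
beam 2: φ=-45°, α=240°
  cosα=-0.5000 sinα=-0.8660 | (6,3) | tMaxX 0.5800 tMaxY 0.8198 | tΔX 2.0000 tΔY 1.1547
    t=0.5800 [x] (5,3)
    t=0.8198 [y] (5,2) — stop
  → r_2 = 0.8198
beam 3: φ=45°, α=330°
  cosα=0.8660 sinα=-0.5000 | (6,3) | tMaxX 0.8198 tMaxY 1.4200 | tΔX 1.1547 tΔY 2.0000
    t=0.8198 [x] (7,3) — stop
  → r_3 = 0.8198
beam 4: φ=135°, α=60°
  cosα=0.5000 sinα=0.8660 | (6,3) | tMaxX 1.4200 tMaxY 0.3349 | tΔX 2.0000 tΔY 1.1547
    t=0.3349 [y] (6,4)
    t=1.4200 [x] (7,4) — stop
  → r_4 = 1.4200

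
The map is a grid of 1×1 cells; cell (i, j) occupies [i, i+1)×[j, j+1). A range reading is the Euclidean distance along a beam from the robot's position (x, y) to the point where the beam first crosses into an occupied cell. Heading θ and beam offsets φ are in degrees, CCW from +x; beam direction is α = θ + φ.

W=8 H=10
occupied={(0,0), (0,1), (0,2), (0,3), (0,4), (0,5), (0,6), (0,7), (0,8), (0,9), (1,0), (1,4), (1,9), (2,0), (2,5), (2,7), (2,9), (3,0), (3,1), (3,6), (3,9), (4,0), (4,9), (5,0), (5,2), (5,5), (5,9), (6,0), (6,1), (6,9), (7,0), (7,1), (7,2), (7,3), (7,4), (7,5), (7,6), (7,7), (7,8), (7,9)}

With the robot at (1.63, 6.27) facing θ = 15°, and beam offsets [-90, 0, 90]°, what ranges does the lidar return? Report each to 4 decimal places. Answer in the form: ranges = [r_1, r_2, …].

ranges = [1.3148, 1.4183, 2.4341]

beam 1: φ=-90°, α=285°
  direction (0.2588, -0.9659); cell (1,6); t to first gridline: x 1.4296, y 0.2795 (then +3.8637 / +1.0353)
    (1,5) via y @ 0.2795
    (1,4) via y @ 1.3148  # hit
  → r_1 = 1.3148
beam 2: φ=0°, α=15°
  direction (0.9659, 0.2588); cell (1,6); t to first gridline: x 0.3831, y 2.8205 (then +1.0353 / +3.8637)
    (2,6) via x @ 0.3831
    (3,6) via x @ 1.4183  # hit
  → r_2 = 1.4183
beam 3: φ=90°, α=105°
  direction (-0.2588, 0.9659); cell (1,6); t to first gridline: x 2.4341, y 0.7558 (then +3.8637 / +1.0353)
    (1,7) via y @ 0.7558
    (1,8) via y @ 1.7910
    (0,8) via x @ 2.4341  # hit
  → r_3 = 2.4341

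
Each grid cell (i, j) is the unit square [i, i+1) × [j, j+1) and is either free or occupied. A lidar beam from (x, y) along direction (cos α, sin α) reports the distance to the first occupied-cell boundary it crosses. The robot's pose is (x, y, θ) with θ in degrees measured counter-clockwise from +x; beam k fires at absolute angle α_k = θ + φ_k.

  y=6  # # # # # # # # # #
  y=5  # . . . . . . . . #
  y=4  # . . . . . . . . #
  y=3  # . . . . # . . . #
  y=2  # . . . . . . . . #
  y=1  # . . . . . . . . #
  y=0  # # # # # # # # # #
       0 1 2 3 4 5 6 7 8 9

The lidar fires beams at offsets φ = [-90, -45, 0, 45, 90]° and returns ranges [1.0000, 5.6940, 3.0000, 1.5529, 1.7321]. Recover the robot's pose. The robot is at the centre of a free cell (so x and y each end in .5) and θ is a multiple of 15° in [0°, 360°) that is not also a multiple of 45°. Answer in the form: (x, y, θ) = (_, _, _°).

(x, y, θ) = (6.5, 2.5, 210°)

Enumerate (i+0.5, j+0.5, θ) over the 39 free cells and 16 admissible headings. For each, cast all 5 beams and compare to the given ranges.
  (5.5, 4.5, 165°): beam 1 = 1.5529 ≠ 1.0000 ✗
  (6.5, 2.5, 195°): beam 1 = 3.6235 ≠ 1.0000 ✗
  (3.5, 5.5, 345°): beam 1 = 4.6587 ≠ 1.0000 ✗
  (4.5, 2.5, 195°): beam 1 = 3.6235 ≠ 1.0000 ✗
  …
  (6.5, 2.5, 210°): r_1=1.0000, r_2=5.6940, r_3=3.0000, r_4=1.5529, r_5=1.7321 — all match ✓
Unique over the lattice → pose = (6.5, 2.5, 210°).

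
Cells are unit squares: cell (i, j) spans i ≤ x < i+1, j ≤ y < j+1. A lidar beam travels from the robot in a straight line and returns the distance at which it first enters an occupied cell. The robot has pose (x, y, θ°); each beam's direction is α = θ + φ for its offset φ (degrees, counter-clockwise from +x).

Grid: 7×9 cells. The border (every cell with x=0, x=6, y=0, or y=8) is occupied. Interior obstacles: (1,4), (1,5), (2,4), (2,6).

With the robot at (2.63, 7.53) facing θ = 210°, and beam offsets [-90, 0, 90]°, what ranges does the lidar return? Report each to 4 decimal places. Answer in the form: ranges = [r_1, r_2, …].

beam 1: φ=-90°, α=120°
  cosα=-0.5000 sinα=0.8660 | (2,7) | tMaxX 1.2600 tMaxY 0.5427 | tΔX 2.0000 tΔY 1.1547
    t=0.5427 [y] (2,8) — stop
  → r_1 = 0.5427
beam 2: φ=0°, α=210°
  cosα=-0.8660 sinα=-0.5000 | (2,7) | tMaxX 0.7275 tMaxY 1.0600 | tΔX 1.1547 tΔY 2.0000
    t=0.7275 [x] (1,7)
    t=1.0600 [y] (1,6)
    t=1.8822 [x] (0,6) — stop
  → r_2 = 1.8822
beam 3: φ=90°, α=300°
  cosα=0.5000 sinα=-0.8660 | (2,7) | tMaxX 0.7400 tMaxY 0.6120 | tΔX 2.0000 tΔY 1.1547
    t=0.6120 [y] (2,6) — stop
  → r_3 = 0.6120

ranges = [0.5427, 1.8822, 0.6120]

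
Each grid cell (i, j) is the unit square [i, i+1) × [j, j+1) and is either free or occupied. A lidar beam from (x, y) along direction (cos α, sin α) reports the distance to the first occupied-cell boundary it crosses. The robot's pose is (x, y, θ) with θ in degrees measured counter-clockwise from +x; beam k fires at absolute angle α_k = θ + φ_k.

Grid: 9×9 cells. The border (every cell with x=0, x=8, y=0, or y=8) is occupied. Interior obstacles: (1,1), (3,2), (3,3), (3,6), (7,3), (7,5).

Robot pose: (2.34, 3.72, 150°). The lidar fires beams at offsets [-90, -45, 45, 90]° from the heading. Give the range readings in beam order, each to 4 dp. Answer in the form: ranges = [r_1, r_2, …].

beam 1: φ=-90°, α=60°
  cosα=0.5000 sinα=0.8660 | (2,3) | tMaxX 1.3200 tMaxY 0.3233 | tΔX 2.0000 tΔY 1.1547
    t=0.3233 [y] (2,4)
    t=1.3200 [x] (3,4)
    t=1.4780 [y] (3,5)
    t=2.6327 [y] (3,6) — stop
  → r_1 = 2.6327
beam 2: φ=-45°, α=105°
  cosα=-0.2588 sinα=0.9659 | (2,3) | tMaxX 1.3137 tMaxY 0.2899 | tΔX 3.8637 tΔY 1.0353
    t=0.2899 [y] (2,4)
    t=1.3137 [x] (1,4)
    t=1.3252 [y] (1,5)
    t=2.3604 [y] (1,6)
    t=3.3957 [y] (1,7)
    t=4.4310 [y] (1,8) — stop
  → r_2 = 4.4310
beam 3: φ=45°, α=195°
  cosα=-0.9659 sinα=-0.2588 | (2,3) | tMaxX 0.3520 tMaxY 2.7819 | tΔX 1.0353 tΔY 3.8637
    t=0.3520 [x] (1,3)
    t=1.3873 [x] (0,3) — stop
  → r_3 = 1.3873
beam 4: φ=90°, α=240°
  cosα=-0.5000 sinα=-0.8660 | (2,3) | tMaxX 0.6800 tMaxY 0.8314 | tΔX 2.0000 tΔY 1.1547
    t=0.6800 [x] (1,3)
    t=0.8314 [y] (1,2)
    t=1.9861 [y] (1,1) — stop
  → r_4 = 1.9861

ranges = [2.6327, 4.4310, 1.3873, 1.9861]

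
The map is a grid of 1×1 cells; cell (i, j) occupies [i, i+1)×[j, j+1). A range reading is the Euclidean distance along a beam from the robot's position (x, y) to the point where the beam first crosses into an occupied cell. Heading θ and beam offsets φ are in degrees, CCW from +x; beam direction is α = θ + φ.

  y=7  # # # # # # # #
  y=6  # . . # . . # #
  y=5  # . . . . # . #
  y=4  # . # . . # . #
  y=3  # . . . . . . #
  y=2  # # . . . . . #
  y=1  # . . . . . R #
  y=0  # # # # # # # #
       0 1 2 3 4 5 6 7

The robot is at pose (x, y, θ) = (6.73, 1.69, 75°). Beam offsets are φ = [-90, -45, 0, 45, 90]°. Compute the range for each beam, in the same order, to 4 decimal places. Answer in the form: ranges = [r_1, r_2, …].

ranges = [0.2795, 0.3118, 1.0432, 2.6674, 4.8969]

beam 1: φ=-90°, α=345°
  direction (0.9659, -0.2588); cell (6,1); t to first gridline: x 0.2795, y 2.6660 (then +1.0353 / +3.8637)
    (7,1) via x @ 0.2795  # hit
  → r_1 = 0.2795
beam 2: φ=-45°, α=30°
  direction (0.8660, 0.5000); cell (6,1); t to first gridline: x 0.3118, y 0.6200 (then +1.1547 / +2.0000)
    (7,1) via x @ 0.3118  # hit
  → r_2 = 0.3118
beam 3: φ=0°, α=75°
  direction (0.2588, 0.9659); cell (6,1); t to first gridline: x 1.0432, y 0.3209 (then +3.8637 / +1.0353)
    (6,2) via y @ 0.3209
    (7,2) via x @ 1.0432  # hit
  → r_3 = 1.0432
beam 4: φ=45°, α=120°
  direction (-0.5000, 0.8660); cell (6,1); t to first gridline: x 1.4600, y 0.3580 (then +2.0000 / +1.1547)
    (6,2) via y @ 0.3580
    (5,2) via x @ 1.4600
    (5,3) via y @ 1.5127
    (5,4) via y @ 2.6674  # hit
  → r_4 = 2.6674
beam 5: φ=90°, α=165°
  direction (-0.9659, 0.2588); cell (6,1); t to first gridline: x 0.7558, y 1.1977 (then +1.0353 / +3.8637)
    (5,1) via x @ 0.7558
    (5,2) via y @ 1.1977
    (4,2) via x @ 1.7910
    (3,2) via x @ 2.8263
    (2,2) via x @ 3.8616
    (1,2) via x @ 4.8969  # hit
  → r_5 = 4.8969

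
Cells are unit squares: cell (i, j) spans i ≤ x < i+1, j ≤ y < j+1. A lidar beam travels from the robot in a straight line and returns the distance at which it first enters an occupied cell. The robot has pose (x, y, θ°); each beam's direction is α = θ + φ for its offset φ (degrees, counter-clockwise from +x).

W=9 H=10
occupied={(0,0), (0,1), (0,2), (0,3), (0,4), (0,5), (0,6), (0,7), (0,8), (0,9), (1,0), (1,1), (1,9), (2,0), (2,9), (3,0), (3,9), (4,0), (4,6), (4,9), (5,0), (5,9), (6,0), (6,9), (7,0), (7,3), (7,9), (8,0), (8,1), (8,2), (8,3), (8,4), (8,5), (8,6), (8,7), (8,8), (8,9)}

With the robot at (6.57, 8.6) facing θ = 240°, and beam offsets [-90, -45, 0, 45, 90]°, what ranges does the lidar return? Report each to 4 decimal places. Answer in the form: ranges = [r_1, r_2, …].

ranges = [0.8000, 5.7665, 8.7757, 4.7623, 1.6512]

beam 1: φ=-90°, α=150°
  dir = (cos 150°, sin 150°) = (-0.8660, 0.5000); from cell (6,8)
  next x-line at t=0.6582, next y-line at t=0.8000; Δt_x=1.1547, Δt_y=2.0000
    x: enter (5,8) at t=0.6582
    y: enter (5,9) at t=0.8000 ← occupied
  → r_1 = 0.8000
beam 2: φ=-45°, α=195°
  dir = (cos 195°, sin 195°) = (-0.9659, -0.2588); from cell (6,8)
  next x-line at t=0.5901, next y-line at t=2.3182; Δt_x=1.0353, Δt_y=3.8637
    x: enter (5,8) at t=0.5901
    x: enter (4,8) at t=1.6254
    y: enter (4,7) at t=2.3182
    x: enter (3,7) at t=2.6607
    x: enter (2,7) at t=3.6959
    x: enter (1,7) at t=4.7312
    x: enter (0,7) at t=5.7665 ← occupied
  → r_2 = 5.7665
beam 3: φ=0°, α=240°
  dir = (cos 240°, sin 240°) = (-0.5000, -0.8660); from cell (6,8)
  next x-line at t=1.1400, next y-line at t=0.6928; Δt_x=2.0000, Δt_y=1.1547
    y: enter (6,7) at t=0.6928
    x: enter (5,7) at t=1.1400
    y: enter (5,6) at t=1.8475
    y: enter (5,5) at t=3.0022
    x: enter (4,5) at t=3.1400
    y: enter (4,4) at t=4.1569
    x: enter (3,4) at t=5.1400
    y: enter (3,3) at t=5.3116
    y: enter (3,2) at t=6.4663
    x: enter (2,2) at t=7.1400
    y: enter (2,1) at t=7.6210
    y: enter (2,0) at t=8.7757 ← occupied
  → r_3 = 8.7757
beam 4: φ=45°, α=285°
  dir = (cos 285°, sin 285°) = (0.2588, -0.9659); from cell (6,8)
  next x-line at t=1.6614, next y-line at t=0.6212; Δt_x=3.8637, Δt_y=1.0353
    y: enter (6,7) at t=0.6212
    y: enter (6,6) at t=1.6564
    x: enter (7,6) at t=1.6614
    y: enter (7,5) at t=2.6917
    y: enter (7,4) at t=3.7270
    y: enter (7,3) at t=4.7623 ← occupied
  → r_4 = 4.7623
beam 5: φ=90°, α=330°
  dir = (cos 330°, sin 330°) = (0.8660, -0.5000); from cell (6,8)
  next x-line at t=0.4965, next y-line at t=1.2000; Δt_x=1.1547, Δt_y=2.0000
    x: enter (7,8) at t=0.4965
    y: enter (7,7) at t=1.2000
    x: enter (8,7) at t=1.6512 ← occupied
  → r_5 = 1.6512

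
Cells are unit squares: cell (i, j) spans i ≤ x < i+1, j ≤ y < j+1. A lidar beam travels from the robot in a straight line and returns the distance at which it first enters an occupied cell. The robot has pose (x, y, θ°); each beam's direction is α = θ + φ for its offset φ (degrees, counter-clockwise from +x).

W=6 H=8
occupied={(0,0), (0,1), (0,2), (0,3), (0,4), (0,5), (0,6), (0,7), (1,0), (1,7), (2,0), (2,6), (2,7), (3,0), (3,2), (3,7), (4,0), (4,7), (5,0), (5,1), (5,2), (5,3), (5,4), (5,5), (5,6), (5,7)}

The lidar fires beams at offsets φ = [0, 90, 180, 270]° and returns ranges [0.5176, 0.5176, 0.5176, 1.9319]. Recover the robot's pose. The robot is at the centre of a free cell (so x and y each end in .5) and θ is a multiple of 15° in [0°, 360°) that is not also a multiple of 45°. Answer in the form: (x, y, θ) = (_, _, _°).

(x, y, θ) = (1.5, 6.5, 345°)

Candidates: 22 free-cell centres × 16 headings = 352 poses. Raycast each; keep the one whose scan matches to 4 dp.
  (1.5, 6.5, 210°): beam 1 = 0.5774 ≠ 0.5176 ✗
  (1.5, 2.5, 255°): beam 1 = 1.5529 ≠ 0.5176 ✗
  (4.5, 4.5, 75°): beam 1 = 1.9319 ≠ 0.5176 ✗
  …
  (1.5, 6.5, 345°): r_1=0.5176, r_2=0.5176, r_3=0.5176, r_4=1.9319 — all match ✓
Unique over the lattice → pose = (1.5, 6.5, 345°).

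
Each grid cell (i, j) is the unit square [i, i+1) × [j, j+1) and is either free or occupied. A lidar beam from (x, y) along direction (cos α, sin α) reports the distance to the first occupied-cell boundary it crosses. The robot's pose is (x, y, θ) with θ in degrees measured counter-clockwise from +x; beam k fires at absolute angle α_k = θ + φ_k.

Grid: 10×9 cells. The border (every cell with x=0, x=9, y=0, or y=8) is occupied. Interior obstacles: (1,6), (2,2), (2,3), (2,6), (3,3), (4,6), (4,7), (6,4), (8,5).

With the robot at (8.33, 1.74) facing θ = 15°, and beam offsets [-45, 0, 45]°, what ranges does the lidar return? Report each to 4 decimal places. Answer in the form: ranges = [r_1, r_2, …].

ranges = [0.7736, 0.6936, 1.3400]

beam 1: φ=-45°, α=330°
  cosα=0.8660 sinα=-0.5000 | (8,1) | tMaxX 0.7736 tMaxY 1.4800 | tΔX 1.1547 tΔY 2.0000
    t=0.7736 [x] (9,1) — stop
  → r_1 = 0.7736
beam 2: φ=0°, α=15°
  cosα=0.9659 sinα=0.2588 | (8,1) | tMaxX 0.6936 tMaxY 1.0046 | tΔX 1.0353 tΔY 3.8637
    t=0.6936 [x] (9,1) — stop
  → r_2 = 0.6936
beam 3: φ=45°, α=60°
  cosα=0.5000 sinα=0.8660 | (8,1) | tMaxX 1.3400 tMaxY 0.3002 | tΔX 2.0000 tΔY 1.1547
    t=0.3002 [y] (8,2)
    t=1.3400 [x] (9,2) — stop
  → r_3 = 1.3400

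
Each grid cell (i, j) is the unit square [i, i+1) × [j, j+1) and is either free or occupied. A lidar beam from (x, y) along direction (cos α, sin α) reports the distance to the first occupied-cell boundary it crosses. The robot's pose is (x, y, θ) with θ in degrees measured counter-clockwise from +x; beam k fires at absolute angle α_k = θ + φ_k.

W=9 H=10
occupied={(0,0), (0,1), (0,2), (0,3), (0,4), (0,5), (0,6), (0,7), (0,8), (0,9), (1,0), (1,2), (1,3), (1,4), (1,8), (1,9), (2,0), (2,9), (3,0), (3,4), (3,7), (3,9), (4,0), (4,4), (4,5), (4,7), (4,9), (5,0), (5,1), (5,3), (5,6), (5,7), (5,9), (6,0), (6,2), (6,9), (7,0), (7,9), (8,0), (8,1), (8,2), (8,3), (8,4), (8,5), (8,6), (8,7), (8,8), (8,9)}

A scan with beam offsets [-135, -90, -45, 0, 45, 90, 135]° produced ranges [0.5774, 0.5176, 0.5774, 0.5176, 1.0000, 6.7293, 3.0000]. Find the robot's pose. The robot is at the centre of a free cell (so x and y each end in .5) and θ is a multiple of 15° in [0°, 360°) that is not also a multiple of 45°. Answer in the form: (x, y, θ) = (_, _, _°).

(x, y, θ) = (1.5, 7.5, 195°)

Candidates: 42 free-cell centres × 16 headings = 672 poses. Raycast each; keep the one whose scan matches to 4 dp.
  (5.5, 8.5, 30°): beam 1 = 0.5176 ≠ 0.5774 ✗
  (6.5, 4.5, 300°): beam 1 = 1.5529 ≠ 0.5774 ✗
  (3.5, 5.5, 150°): beam 1 = 0.5176 ≠ 0.5774 ✗
  (1.5, 1.5, 345°): beam 4 = 1.9319 ≠ 0.5176 ✗
  …
  (1.5, 7.5, 195°): r_1=0.5774, r_2=0.5176, r_3=0.5774, r_4=0.5176, r_5=1.0000, r_6=6.7293, r_7=3.0000 — all match ✓
Unique over the lattice → pose = (1.5, 7.5, 195°).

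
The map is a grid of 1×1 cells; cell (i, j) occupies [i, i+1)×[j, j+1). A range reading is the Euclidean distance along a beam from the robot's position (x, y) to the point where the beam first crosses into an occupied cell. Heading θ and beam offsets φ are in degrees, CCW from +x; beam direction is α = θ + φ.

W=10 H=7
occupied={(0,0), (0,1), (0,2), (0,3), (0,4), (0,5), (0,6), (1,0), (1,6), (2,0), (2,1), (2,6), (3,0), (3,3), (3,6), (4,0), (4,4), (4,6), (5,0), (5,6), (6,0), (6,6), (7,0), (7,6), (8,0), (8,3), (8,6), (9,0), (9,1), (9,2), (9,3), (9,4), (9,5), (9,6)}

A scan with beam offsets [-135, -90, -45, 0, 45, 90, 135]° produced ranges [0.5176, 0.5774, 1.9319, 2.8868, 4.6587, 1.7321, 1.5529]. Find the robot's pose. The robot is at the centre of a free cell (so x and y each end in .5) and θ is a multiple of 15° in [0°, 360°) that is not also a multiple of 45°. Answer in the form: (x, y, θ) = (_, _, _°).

Enumerate (i+0.5, j+0.5, θ) over the 36 free cells and 16 admissible headings. For each, cast all 7 beams and compare to the given ranges.
  (1.5, 3.5, 195°): beam 1 = 2.8868 ≠ 0.5176 ✗
  (3.5, 4.5, 105°): beam 1 = 0.5774 ≠ 0.5176 ✗
  (6.5, 1.5, 345°): beam 1 = 1.0000 ≠ 0.5176 ✗
  …
  (7.5, 5.5, 210°): r_1=0.5176, r_2=0.5774, r_3=1.9319, r_4=2.8868, r_5=4.6587, r_6=1.7321, r_7=1.5529 — all match ✓
Unique over the lattice → pose = (7.5, 5.5, 210°).

(x, y, θ) = (7.5, 5.5, 210°)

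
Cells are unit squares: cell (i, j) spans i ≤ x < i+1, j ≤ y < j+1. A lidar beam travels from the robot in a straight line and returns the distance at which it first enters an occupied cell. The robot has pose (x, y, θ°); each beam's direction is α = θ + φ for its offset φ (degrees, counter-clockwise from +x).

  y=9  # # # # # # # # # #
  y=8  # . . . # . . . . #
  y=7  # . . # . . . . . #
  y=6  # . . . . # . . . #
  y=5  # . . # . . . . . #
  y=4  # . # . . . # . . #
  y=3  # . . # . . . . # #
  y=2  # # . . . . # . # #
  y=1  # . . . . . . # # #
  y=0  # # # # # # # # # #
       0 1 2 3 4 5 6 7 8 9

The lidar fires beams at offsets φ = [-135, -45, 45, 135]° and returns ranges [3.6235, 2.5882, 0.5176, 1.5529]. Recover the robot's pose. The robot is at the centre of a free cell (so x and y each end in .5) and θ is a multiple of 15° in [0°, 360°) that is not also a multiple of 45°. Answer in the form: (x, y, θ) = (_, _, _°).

(x, y, θ) = (4.5, 6.5, 300°)

Enumerate (i+0.5, j+0.5, θ) over the 51 free cells and 16 admissible headings. For each, cast all 4 beams and compare to the given ranges.
  (4.5, 6.5, 240°): beam 1 = 1.5529 ≠ 3.6235 ✗
  (8.5, 7.5, 255°): beam 1 = 1.7321 ≠ 3.6235 ✗
  (2.5, 1.5, 105°): beam 1 = 1.0000 ≠ 3.6235 ✗
  (1.5, 7.5, 105°): beam 1 = 5.1962 ≠ 3.6235 ✗
  …
  (4.5, 6.5, 300°): r_1=3.6235, r_2=2.5882, r_3=0.5176, r_4=1.5529 — all match ✓
Unique over the lattice → pose = (4.5, 6.5, 300°).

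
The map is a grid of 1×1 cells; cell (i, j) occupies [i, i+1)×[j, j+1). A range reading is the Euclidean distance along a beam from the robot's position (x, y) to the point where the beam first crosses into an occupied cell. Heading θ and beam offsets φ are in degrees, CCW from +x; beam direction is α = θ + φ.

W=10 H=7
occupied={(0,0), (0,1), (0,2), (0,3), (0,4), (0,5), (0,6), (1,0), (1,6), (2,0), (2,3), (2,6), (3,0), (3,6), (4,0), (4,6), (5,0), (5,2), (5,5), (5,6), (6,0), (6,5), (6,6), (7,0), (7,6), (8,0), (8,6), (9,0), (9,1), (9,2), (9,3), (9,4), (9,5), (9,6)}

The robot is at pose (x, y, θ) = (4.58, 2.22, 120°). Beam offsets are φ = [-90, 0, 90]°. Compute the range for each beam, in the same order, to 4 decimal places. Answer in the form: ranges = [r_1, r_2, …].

ranges = [0.4850, 4.3648, 2.4400]

beam 1: φ=-90°, α=30°
  direction (0.8660, 0.5000); cell (4,2); t to first gridline: x 0.4850, y 1.5600 (then +1.1547 / +2.0000)
    (5,2) via x @ 0.4850  # hit
  → r_1 = 0.4850
beam 2: φ=0°, α=120°
  direction (-0.5000, 0.8660); cell (4,2); t to first gridline: x 1.1600, y 0.9007 (then +2.0000 / +1.1547)
    (4,3) via y @ 0.9007
    (3,3) via x @ 1.1600
    (3,4) via y @ 2.0554
    (2,4) via x @ 3.1600
    (2,5) via y @ 3.2101
    (2,6) via y @ 4.3648  # hit
  → r_2 = 4.3648
beam 3: φ=90°, α=210°
  direction (-0.8660, -0.5000); cell (4,2); t to first gridline: x 0.6697, y 0.4400 (then +1.1547 / +2.0000)
    (4,1) via y @ 0.4400
    (3,1) via x @ 0.6697
    (2,1) via x @ 1.8244
    (2,0) via y @ 2.4400  # hit
  → r_3 = 2.4400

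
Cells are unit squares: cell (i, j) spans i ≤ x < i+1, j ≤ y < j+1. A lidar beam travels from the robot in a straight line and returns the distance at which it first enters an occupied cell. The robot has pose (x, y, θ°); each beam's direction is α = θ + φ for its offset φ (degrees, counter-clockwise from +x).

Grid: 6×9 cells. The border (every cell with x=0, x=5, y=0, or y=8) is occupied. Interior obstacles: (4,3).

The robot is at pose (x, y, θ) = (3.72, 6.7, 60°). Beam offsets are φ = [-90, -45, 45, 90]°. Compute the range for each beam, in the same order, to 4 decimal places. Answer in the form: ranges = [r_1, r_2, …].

beam 1: φ=-90°, α=330°
  direction (0.8660, -0.5000); cell (3,6); t to first gridline: x 0.3233, y 1.4000 (then +1.1547 / +2.0000)
    (4,6) via x @ 0.3233
    (4,5) via y @ 1.4000
    (5,5) via x @ 1.4780  # hit
  → r_1 = 1.4780
beam 2: φ=-45°, α=15°
  direction (0.9659, 0.2588); cell (3,6); t to first gridline: x 0.2899, y 1.1591 (then +1.0353 / +3.8637)
    (4,6) via x @ 0.2899
    (4,7) via y @ 1.1591
    (5,7) via x @ 1.3252  # hit
  → r_2 = 1.3252
beam 3: φ=45°, α=105°
  direction (-0.2588, 0.9659); cell (3,6); t to first gridline: x 2.7819, y 0.3106 (then +3.8637 / +1.0353)
    (3,7) via y @ 0.3106
    (3,8) via y @ 1.3459  # hit
  → r_3 = 1.3459
beam 4: φ=90°, α=150°
  direction (-0.8660, 0.5000); cell (3,6); t to first gridline: x 0.8314, y 0.6000 (then +1.1547 / +2.0000)
    (3,7) via y @ 0.6000
    (2,7) via x @ 0.8314
    (1,7) via x @ 1.9861
    (1,8) via y @ 2.6000  # hit
  → r_4 = 2.6000

ranges = [1.4780, 1.3252, 1.3459, 2.6000]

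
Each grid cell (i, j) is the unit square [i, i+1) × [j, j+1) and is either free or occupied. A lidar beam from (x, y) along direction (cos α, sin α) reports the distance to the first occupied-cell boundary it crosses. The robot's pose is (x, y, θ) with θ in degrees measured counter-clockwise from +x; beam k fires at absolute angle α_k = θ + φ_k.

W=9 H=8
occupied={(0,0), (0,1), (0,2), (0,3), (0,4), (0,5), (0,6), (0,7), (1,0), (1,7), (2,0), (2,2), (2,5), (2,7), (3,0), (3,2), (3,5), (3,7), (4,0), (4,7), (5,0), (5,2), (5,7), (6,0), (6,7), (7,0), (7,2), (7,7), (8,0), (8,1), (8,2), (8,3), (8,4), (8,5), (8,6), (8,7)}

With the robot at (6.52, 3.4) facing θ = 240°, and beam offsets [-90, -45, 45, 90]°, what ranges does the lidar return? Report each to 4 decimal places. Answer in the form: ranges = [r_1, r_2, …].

beam 1: φ=-90°, α=150°
  dir = (cos 150°, sin 150°) = (-0.8660, 0.5000); from cell (6,3)
  next x-line at t=0.6004, next y-line at t=1.2000; Δt_x=1.1547, Δt_y=2.0000
    x: enter (5,3) at t=0.6004
    y: enter (5,4) at t=1.2000
    x: enter (4,4) at t=1.7551
    x: enter (3,4) at t=2.9098
    y: enter (3,5) at t=3.2000 ← occupied
  → r_1 = 3.2000
beam 2: φ=-45°, α=195°
  dir = (cos 195°, sin 195°) = (-0.9659, -0.2588); from cell (6,3)
  next x-line at t=0.5383, next y-line at t=1.5455; Δt_x=1.0353, Δt_y=3.8637
    x: enter (5,3) at t=0.5383
    y: enter (5,2) at t=1.5455 ← occupied
  → r_2 = 1.5455
beam 3: φ=45°, α=285°
  dir = (cos 285°, sin 285°) = (0.2588, -0.9659); from cell (6,3)
  next x-line at t=1.8546, next y-line at t=0.4141; Δt_x=3.8637, Δt_y=1.0353
    y: enter (6,2) at t=0.4141
    y: enter (6,1) at t=1.4494
    x: enter (7,1) at t=1.8546
    y: enter (7,0) at t=2.4847 ← occupied
  → r_3 = 2.4847
beam 4: φ=90°, α=330°
  dir = (cos 330°, sin 330°) = (0.8660, -0.5000); from cell (6,3)
  next x-line at t=0.5543, next y-line at t=0.8000; Δt_x=1.1547, Δt_y=2.0000
    x: enter (7,3) at t=0.5543
    y: enter (7,2) at t=0.8000 ← occupied
  → r_4 = 0.8000

ranges = [3.2000, 1.5455, 2.4847, 0.8000]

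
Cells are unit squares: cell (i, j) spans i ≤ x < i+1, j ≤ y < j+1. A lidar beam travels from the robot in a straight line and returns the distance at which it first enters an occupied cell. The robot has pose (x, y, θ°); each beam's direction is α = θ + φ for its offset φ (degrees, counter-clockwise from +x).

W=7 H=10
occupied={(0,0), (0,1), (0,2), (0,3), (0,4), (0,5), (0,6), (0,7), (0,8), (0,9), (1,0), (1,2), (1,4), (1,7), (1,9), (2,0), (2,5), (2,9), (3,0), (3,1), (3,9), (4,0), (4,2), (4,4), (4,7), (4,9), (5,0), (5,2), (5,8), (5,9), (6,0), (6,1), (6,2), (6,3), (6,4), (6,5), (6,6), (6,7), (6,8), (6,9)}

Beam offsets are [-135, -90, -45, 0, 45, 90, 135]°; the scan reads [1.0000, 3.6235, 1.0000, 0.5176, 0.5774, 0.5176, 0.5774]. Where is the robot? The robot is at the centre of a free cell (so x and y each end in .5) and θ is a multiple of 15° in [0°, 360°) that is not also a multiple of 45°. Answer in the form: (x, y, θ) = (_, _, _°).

(x, y, θ) = (5.5, 3.5, 255°)

Enumerate (i+0.5, j+0.5, θ) over the 30 free cells and 16 admissible headings. For each, cast all 7 beams and compare to the given ranges.
  (3.5, 7.5, 30°): beam 1 = 1.9319 ≠ 1.0000 ✗
  (4.5, 3.5, 195°): beam 1 = 0.5774 ≠ 1.0000 ✗
  (2.5, 6.5, 195°): beam 1 = 2.8868 ≠ 1.0000 ✗
  (3.5, 7.5, 255°): beam 1 = 1.7321 ≠ 1.0000 ✗
  …
  (5.5, 3.5, 255°): r_1=1.0000, r_2=3.6235, r_3=1.0000, r_4=0.5176, r_5=0.5774, r_6=0.5176, r_7=0.5774 — all match ✓
Only this pose fits every beam.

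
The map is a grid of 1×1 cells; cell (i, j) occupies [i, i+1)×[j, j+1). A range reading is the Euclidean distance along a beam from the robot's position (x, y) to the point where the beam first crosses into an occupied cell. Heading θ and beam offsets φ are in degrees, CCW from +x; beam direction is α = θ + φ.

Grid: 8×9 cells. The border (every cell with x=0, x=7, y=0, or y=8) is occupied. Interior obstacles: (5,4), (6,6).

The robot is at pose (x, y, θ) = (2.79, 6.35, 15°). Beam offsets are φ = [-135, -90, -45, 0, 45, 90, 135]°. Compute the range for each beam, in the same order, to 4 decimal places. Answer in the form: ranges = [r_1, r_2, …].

beam 1: φ=-135°, α=240°
  d=(-0.5000,-0.8660)  start (2,6)  tX=1.5800 tY=0.4041  stride 1/|dx|=2.0000 1/|dy|=1.1547
    cross y-line → (2,5), t=0.4041
    cross y-line → (2,4), t=1.5588
    cross x-line → (1,4), t=1.5800
    cross y-line → (1,3), t=2.7135
    cross x-line → (0,3), t=3.5800 (wall)
  → r_1 = 3.5800
beam 2: φ=-90°, α=285°
  d=(0.2588,-0.9659)  start (2,6)  tX=0.8114 tY=0.3623  stride 1/|dx|=3.8637 1/|dy|=1.0353
    cross y-line → (2,5), t=0.3623
    cross x-line → (3,5), t=0.8114
    cross y-line → (3,4), t=1.3976
    cross y-line → (3,3), t=2.4329
    cross y-line → (3,2), t=3.4682
    cross y-line → (3,1), t=4.5035
    cross x-line → (4,1), t=4.6751
    cross y-line → (4,0), t=5.5387 (wall)
  → r_2 = 5.5387
beam 3: φ=-45°, α=330°
  d=(0.8660,-0.5000)  start (2,6)  tX=0.2425 tY=0.7000  stride 1/|dx|=1.1547 1/|dy|=2.0000
    cross x-line → (3,6), t=0.2425
    cross y-line → (3,5), t=0.7000
    cross x-line → (4,5), t=1.3972
    cross x-line → (5,5), t=2.5519
    cross y-line → (5,4), t=2.7000 (wall)
  → r_3 = 2.7000
beam 4: φ=0°, α=15°
  d=(0.9659,0.2588)  start (2,6)  tX=0.2174 tY=2.5114  stride 1/|dx|=1.0353 1/|dy|=3.8637
    cross x-line → (3,6), t=0.2174
    cross x-line → (4,6), t=1.2527
    cross x-line → (5,6), t=2.2880
    cross y-line → (5,7), t=2.5114
    cross x-line → (6,7), t=3.3232
    cross x-line → (7,7), t=4.3585 (wall)
  → r_4 = 4.3585
beam 5: φ=45°, α=60°
  d=(0.5000,0.8660)  start (2,6)  tX=0.4200 tY=0.7506  stride 1/|dx|=2.0000 1/|dy|=1.1547
    cross x-line → (3,6), t=0.4200
    cross y-line → (3,7), t=0.7506
    cross y-line → (3,8), t=1.9053 (wall)
  → r_5 = 1.9053
beam 6: φ=90°, α=105°
  d=(-0.2588,0.9659)  start (2,6)  tX=3.0523 tY=0.6729  stride 1/|dx|=3.8637 1/|dy|=1.0353
    cross y-line → (2,7), t=0.6729
    cross y-line → (2,8), t=1.7082 (wall)
  → r_6 = 1.7082
beam 7: φ=135°, α=150°
  d=(-0.8660,0.5000)  start (2,6)  tX=0.9122 tY=1.3000  stride 1/|dx|=1.1547 1/|dy|=2.0000
    cross x-line → (1,6), t=0.9122
    cross y-line → (1,7), t=1.3000
    cross x-line → (0,7), t=2.0669 (wall)
  → r_7 = 2.0669

ranges = [3.5800, 5.5387, 2.7000, 4.3585, 1.9053, 1.7082, 2.0669]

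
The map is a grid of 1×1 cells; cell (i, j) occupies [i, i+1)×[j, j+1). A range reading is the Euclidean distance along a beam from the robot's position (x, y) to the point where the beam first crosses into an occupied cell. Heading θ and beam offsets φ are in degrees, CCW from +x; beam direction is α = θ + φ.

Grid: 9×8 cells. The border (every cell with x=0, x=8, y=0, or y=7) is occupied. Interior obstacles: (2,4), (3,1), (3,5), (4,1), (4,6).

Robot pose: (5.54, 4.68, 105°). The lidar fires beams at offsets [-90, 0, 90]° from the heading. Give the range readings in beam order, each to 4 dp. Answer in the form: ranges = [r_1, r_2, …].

beam 1: φ=-90°, α=15°
  cosα=0.9659 sinα=0.2588 | (5,4) | tMaxX 0.4762 tMaxY 1.2364 | tΔX 1.0353 tΔY 3.8637
    t=0.4762 [x] (6,4)
    t=1.2364 [y] (6,5)
    t=1.5115 [x] (7,5)
    t=2.5468 [x] (8,5) — stop
  → r_1 = 2.5468
beam 2: φ=0°, α=105°
  cosα=-0.2588 sinα=0.9659 | (5,4) | tMaxX 2.0864 tMaxY 0.3313 | tΔX 3.8637 tΔY 1.0353
    t=0.3313 [y] (5,5)
    t=1.3666 [y] (5,6)
    t=2.0864 [x] (4,6) — stop
  → r_2 = 2.0864
beam 3: φ=90°, α=195°
  cosα=-0.9659 sinα=-0.2588 | (5,4) | tMaxX 0.5590 tMaxY 2.6273 | tΔX 1.0353 tΔY 3.8637
    t=0.5590 [x] (4,4)
    t=1.5943 [x] (3,4)
    t=2.6273 [y] (3,3)
    t=2.6296 [x] (2,3)
    t=3.6649 [x] (1,3)
    t=4.7002 [x] (0,3) — stop
  → r_3 = 4.7002

ranges = [2.5468, 2.0864, 4.7002]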